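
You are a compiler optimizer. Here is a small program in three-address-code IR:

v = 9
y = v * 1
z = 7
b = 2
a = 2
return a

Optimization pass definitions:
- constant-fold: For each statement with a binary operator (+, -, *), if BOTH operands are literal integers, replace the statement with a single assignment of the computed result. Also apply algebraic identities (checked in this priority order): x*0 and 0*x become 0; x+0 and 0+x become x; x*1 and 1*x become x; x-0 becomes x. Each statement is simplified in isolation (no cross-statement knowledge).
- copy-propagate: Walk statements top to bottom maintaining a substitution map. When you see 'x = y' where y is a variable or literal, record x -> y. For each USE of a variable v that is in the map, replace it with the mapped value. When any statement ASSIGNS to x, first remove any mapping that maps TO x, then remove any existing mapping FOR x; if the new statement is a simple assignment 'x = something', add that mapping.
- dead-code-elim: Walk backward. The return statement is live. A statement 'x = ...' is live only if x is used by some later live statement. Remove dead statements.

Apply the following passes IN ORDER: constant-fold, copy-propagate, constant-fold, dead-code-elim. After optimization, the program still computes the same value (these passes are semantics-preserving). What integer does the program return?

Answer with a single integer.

Initial IR:
  v = 9
  y = v * 1
  z = 7
  b = 2
  a = 2
  return a
After constant-fold (6 stmts):
  v = 9
  y = v
  z = 7
  b = 2
  a = 2
  return a
After copy-propagate (6 stmts):
  v = 9
  y = 9
  z = 7
  b = 2
  a = 2
  return 2
After constant-fold (6 stmts):
  v = 9
  y = 9
  z = 7
  b = 2
  a = 2
  return 2
After dead-code-elim (1 stmts):
  return 2
Evaluate:
  v = 9  =>  v = 9
  y = v * 1  =>  y = 9
  z = 7  =>  z = 7
  b = 2  =>  b = 2
  a = 2  =>  a = 2
  return a = 2

Answer: 2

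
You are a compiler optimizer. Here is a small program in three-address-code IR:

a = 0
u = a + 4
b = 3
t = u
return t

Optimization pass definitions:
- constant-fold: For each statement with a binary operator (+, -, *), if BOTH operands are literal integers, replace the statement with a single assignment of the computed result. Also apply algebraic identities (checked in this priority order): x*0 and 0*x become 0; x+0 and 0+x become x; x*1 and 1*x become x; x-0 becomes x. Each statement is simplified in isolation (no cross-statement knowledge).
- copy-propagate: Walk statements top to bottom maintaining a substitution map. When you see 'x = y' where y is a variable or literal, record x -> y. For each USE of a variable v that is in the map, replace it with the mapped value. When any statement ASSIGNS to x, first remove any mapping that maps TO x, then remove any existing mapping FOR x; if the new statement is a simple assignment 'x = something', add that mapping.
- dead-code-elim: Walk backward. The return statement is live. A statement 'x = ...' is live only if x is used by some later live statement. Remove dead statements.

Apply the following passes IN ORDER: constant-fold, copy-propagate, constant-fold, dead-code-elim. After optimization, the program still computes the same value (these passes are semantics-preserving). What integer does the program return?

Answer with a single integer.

Initial IR:
  a = 0
  u = a + 4
  b = 3
  t = u
  return t
After constant-fold (5 stmts):
  a = 0
  u = a + 4
  b = 3
  t = u
  return t
After copy-propagate (5 stmts):
  a = 0
  u = 0 + 4
  b = 3
  t = u
  return u
After constant-fold (5 stmts):
  a = 0
  u = 4
  b = 3
  t = u
  return u
After dead-code-elim (2 stmts):
  u = 4
  return u
Evaluate:
  a = 0  =>  a = 0
  u = a + 4  =>  u = 4
  b = 3  =>  b = 3
  t = u  =>  t = 4
  return t = 4

Answer: 4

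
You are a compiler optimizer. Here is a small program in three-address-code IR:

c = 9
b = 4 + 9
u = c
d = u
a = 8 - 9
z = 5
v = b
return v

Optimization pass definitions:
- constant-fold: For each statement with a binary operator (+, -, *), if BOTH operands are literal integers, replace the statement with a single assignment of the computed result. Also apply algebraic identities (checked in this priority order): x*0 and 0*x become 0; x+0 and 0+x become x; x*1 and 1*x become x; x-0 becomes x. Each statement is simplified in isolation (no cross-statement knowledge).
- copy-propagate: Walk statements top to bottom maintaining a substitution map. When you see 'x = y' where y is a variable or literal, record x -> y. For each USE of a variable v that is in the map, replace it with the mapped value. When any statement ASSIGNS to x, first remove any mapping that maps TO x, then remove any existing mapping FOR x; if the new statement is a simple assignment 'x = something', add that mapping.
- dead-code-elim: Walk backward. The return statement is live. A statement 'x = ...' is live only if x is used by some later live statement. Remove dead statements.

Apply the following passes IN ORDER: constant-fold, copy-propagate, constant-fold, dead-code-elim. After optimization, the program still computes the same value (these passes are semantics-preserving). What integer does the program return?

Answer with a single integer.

Answer: 13

Derivation:
Initial IR:
  c = 9
  b = 4 + 9
  u = c
  d = u
  a = 8 - 9
  z = 5
  v = b
  return v
After constant-fold (8 stmts):
  c = 9
  b = 13
  u = c
  d = u
  a = -1
  z = 5
  v = b
  return v
After copy-propagate (8 stmts):
  c = 9
  b = 13
  u = 9
  d = 9
  a = -1
  z = 5
  v = 13
  return 13
After constant-fold (8 stmts):
  c = 9
  b = 13
  u = 9
  d = 9
  a = -1
  z = 5
  v = 13
  return 13
After dead-code-elim (1 stmts):
  return 13
Evaluate:
  c = 9  =>  c = 9
  b = 4 + 9  =>  b = 13
  u = c  =>  u = 9
  d = u  =>  d = 9
  a = 8 - 9  =>  a = -1
  z = 5  =>  z = 5
  v = b  =>  v = 13
  return v = 13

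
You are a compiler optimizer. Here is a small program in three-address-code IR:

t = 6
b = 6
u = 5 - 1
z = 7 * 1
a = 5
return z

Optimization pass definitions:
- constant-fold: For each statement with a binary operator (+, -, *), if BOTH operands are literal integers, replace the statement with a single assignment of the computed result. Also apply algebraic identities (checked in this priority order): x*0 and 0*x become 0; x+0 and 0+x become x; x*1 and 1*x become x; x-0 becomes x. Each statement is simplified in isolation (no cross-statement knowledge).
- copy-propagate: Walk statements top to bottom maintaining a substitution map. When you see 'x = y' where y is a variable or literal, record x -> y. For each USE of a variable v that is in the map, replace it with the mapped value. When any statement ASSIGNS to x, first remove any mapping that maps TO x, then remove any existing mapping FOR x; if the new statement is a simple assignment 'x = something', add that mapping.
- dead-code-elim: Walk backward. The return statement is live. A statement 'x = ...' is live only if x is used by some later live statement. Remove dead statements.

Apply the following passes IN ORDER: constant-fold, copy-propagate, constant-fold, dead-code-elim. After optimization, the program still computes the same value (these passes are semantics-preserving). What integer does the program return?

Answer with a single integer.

Initial IR:
  t = 6
  b = 6
  u = 5 - 1
  z = 7 * 1
  a = 5
  return z
After constant-fold (6 stmts):
  t = 6
  b = 6
  u = 4
  z = 7
  a = 5
  return z
After copy-propagate (6 stmts):
  t = 6
  b = 6
  u = 4
  z = 7
  a = 5
  return 7
After constant-fold (6 stmts):
  t = 6
  b = 6
  u = 4
  z = 7
  a = 5
  return 7
After dead-code-elim (1 stmts):
  return 7
Evaluate:
  t = 6  =>  t = 6
  b = 6  =>  b = 6
  u = 5 - 1  =>  u = 4
  z = 7 * 1  =>  z = 7
  a = 5  =>  a = 5
  return z = 7

Answer: 7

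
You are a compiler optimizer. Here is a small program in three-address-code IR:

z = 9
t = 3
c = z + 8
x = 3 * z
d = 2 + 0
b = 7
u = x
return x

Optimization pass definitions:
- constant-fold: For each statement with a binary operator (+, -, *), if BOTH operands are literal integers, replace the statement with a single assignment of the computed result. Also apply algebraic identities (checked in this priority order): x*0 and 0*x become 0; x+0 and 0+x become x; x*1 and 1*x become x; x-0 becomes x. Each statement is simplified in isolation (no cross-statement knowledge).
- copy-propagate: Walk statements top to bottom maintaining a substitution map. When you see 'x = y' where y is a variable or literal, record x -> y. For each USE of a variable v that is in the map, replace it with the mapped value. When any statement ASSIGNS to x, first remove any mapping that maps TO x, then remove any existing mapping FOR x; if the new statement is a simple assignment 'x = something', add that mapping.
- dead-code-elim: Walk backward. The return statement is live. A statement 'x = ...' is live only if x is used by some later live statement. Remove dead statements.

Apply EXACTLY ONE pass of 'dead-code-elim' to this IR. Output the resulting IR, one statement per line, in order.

Answer: z = 9
x = 3 * z
return x

Derivation:
Applying dead-code-elim statement-by-statement:
  [8] return x  -> KEEP (return); live=['x']
  [7] u = x  -> DEAD (u not live)
  [6] b = 7  -> DEAD (b not live)
  [5] d = 2 + 0  -> DEAD (d not live)
  [4] x = 3 * z  -> KEEP; live=['z']
  [3] c = z + 8  -> DEAD (c not live)
  [2] t = 3  -> DEAD (t not live)
  [1] z = 9  -> KEEP; live=[]
Result (3 stmts):
  z = 9
  x = 3 * z
  return x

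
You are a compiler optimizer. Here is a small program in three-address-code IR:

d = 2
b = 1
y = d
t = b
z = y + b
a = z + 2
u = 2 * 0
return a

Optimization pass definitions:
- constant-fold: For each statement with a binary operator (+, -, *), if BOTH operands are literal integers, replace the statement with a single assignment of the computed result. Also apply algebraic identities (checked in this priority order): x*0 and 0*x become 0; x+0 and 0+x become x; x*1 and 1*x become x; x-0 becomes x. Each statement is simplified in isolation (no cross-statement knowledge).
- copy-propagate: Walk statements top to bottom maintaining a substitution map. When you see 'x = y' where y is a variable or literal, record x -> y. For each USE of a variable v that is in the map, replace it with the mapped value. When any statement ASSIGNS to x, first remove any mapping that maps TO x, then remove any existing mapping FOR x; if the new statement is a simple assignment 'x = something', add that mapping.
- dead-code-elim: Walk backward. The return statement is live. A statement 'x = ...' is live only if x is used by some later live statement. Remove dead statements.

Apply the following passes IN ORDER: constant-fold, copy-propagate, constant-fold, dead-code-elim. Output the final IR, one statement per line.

Initial IR:
  d = 2
  b = 1
  y = d
  t = b
  z = y + b
  a = z + 2
  u = 2 * 0
  return a
After constant-fold (8 stmts):
  d = 2
  b = 1
  y = d
  t = b
  z = y + b
  a = z + 2
  u = 0
  return a
After copy-propagate (8 stmts):
  d = 2
  b = 1
  y = 2
  t = 1
  z = 2 + 1
  a = z + 2
  u = 0
  return a
After constant-fold (8 stmts):
  d = 2
  b = 1
  y = 2
  t = 1
  z = 3
  a = z + 2
  u = 0
  return a
After dead-code-elim (3 stmts):
  z = 3
  a = z + 2
  return a

Answer: z = 3
a = z + 2
return a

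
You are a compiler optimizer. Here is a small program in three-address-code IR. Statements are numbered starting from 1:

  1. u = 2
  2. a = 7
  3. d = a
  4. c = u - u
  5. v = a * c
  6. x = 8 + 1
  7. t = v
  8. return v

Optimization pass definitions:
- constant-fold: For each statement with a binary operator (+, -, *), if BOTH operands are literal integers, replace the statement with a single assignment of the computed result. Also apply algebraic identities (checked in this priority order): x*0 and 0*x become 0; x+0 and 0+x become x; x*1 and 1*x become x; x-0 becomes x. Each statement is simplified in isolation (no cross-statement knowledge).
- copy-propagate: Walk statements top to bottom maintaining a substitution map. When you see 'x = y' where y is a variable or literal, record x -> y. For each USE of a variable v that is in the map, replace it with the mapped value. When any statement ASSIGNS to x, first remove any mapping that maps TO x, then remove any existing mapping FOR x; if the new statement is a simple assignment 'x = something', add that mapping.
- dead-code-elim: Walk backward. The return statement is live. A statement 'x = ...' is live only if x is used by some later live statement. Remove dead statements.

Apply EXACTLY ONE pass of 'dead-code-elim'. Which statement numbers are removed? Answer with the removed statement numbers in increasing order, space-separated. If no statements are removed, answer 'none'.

Answer: 3 6 7

Derivation:
Backward liveness scan:
Stmt 1 'u = 2': KEEP (u is live); live-in = []
Stmt 2 'a = 7': KEEP (a is live); live-in = ['u']
Stmt 3 'd = a': DEAD (d not in live set ['a', 'u'])
Stmt 4 'c = u - u': KEEP (c is live); live-in = ['a', 'u']
Stmt 5 'v = a * c': KEEP (v is live); live-in = ['a', 'c']
Stmt 6 'x = 8 + 1': DEAD (x not in live set ['v'])
Stmt 7 't = v': DEAD (t not in live set ['v'])
Stmt 8 'return v': KEEP (return); live-in = ['v']
Removed statement numbers: [3, 6, 7]
Surviving IR:
  u = 2
  a = 7
  c = u - u
  v = a * c
  return v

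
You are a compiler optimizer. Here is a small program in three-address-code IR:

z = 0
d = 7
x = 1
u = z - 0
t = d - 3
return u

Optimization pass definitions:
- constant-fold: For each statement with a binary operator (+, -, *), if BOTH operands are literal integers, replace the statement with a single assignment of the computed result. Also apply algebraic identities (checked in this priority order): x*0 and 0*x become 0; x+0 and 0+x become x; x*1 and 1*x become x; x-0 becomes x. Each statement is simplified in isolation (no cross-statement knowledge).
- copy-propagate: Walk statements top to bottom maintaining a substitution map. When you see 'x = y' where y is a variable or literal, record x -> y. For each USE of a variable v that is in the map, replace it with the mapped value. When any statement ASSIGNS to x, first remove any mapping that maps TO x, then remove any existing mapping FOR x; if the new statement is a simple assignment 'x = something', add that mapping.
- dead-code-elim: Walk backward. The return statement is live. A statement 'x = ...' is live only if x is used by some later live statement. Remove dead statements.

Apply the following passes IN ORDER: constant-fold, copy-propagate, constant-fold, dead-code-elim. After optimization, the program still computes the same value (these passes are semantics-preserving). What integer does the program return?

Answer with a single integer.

Initial IR:
  z = 0
  d = 7
  x = 1
  u = z - 0
  t = d - 3
  return u
After constant-fold (6 stmts):
  z = 0
  d = 7
  x = 1
  u = z
  t = d - 3
  return u
After copy-propagate (6 stmts):
  z = 0
  d = 7
  x = 1
  u = 0
  t = 7 - 3
  return 0
After constant-fold (6 stmts):
  z = 0
  d = 7
  x = 1
  u = 0
  t = 4
  return 0
After dead-code-elim (1 stmts):
  return 0
Evaluate:
  z = 0  =>  z = 0
  d = 7  =>  d = 7
  x = 1  =>  x = 1
  u = z - 0  =>  u = 0
  t = d - 3  =>  t = 4
  return u = 0

Answer: 0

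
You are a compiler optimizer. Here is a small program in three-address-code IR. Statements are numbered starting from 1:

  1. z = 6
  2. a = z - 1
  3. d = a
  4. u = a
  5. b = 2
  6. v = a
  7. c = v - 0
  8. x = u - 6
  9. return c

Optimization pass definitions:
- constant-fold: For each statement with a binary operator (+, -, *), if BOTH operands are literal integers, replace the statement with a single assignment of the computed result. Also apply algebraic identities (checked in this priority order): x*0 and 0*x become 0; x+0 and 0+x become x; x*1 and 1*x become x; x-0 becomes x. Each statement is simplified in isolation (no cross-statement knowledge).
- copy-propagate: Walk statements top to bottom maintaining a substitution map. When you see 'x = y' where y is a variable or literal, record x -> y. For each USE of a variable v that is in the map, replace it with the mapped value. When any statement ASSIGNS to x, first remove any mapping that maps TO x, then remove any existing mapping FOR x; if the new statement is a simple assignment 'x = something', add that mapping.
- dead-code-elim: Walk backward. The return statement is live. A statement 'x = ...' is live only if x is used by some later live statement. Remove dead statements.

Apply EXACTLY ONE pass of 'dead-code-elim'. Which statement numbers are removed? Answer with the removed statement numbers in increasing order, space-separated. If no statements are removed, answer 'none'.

Answer: 3 4 5 8

Derivation:
Backward liveness scan:
Stmt 1 'z = 6': KEEP (z is live); live-in = []
Stmt 2 'a = z - 1': KEEP (a is live); live-in = ['z']
Stmt 3 'd = a': DEAD (d not in live set ['a'])
Stmt 4 'u = a': DEAD (u not in live set ['a'])
Stmt 5 'b = 2': DEAD (b not in live set ['a'])
Stmt 6 'v = a': KEEP (v is live); live-in = ['a']
Stmt 7 'c = v - 0': KEEP (c is live); live-in = ['v']
Stmt 8 'x = u - 6': DEAD (x not in live set ['c'])
Stmt 9 'return c': KEEP (return); live-in = ['c']
Removed statement numbers: [3, 4, 5, 8]
Surviving IR:
  z = 6
  a = z - 1
  v = a
  c = v - 0
  return c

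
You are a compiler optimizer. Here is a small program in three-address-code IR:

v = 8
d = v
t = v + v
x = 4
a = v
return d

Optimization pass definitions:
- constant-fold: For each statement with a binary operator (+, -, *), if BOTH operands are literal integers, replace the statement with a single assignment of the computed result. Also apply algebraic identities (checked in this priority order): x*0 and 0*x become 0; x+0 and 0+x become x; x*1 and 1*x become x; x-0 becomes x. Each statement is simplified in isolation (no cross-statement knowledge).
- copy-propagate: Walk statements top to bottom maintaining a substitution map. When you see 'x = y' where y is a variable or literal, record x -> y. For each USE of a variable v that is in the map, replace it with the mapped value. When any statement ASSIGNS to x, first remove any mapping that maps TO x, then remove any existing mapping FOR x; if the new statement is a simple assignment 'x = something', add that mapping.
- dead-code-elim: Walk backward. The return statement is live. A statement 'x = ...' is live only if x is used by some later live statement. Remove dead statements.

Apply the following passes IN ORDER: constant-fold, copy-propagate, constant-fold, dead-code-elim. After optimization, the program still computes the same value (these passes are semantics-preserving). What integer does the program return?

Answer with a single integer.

Answer: 8

Derivation:
Initial IR:
  v = 8
  d = v
  t = v + v
  x = 4
  a = v
  return d
After constant-fold (6 stmts):
  v = 8
  d = v
  t = v + v
  x = 4
  a = v
  return d
After copy-propagate (6 stmts):
  v = 8
  d = 8
  t = 8 + 8
  x = 4
  a = 8
  return 8
After constant-fold (6 stmts):
  v = 8
  d = 8
  t = 16
  x = 4
  a = 8
  return 8
After dead-code-elim (1 stmts):
  return 8
Evaluate:
  v = 8  =>  v = 8
  d = v  =>  d = 8
  t = v + v  =>  t = 16
  x = 4  =>  x = 4
  a = v  =>  a = 8
  return d = 8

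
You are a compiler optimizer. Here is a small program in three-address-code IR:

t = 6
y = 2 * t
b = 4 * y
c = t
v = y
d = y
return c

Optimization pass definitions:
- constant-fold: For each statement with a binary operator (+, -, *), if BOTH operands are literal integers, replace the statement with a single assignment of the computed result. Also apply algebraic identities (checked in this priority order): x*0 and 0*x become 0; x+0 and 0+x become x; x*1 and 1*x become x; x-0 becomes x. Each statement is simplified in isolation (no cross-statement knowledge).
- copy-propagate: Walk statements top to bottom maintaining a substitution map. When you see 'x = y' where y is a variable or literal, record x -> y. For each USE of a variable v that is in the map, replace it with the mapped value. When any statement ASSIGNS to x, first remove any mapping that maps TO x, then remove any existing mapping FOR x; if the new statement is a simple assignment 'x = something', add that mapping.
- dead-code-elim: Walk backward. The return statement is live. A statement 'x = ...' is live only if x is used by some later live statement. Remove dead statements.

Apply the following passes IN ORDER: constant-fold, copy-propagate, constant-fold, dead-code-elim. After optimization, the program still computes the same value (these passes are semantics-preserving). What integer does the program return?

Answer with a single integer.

Initial IR:
  t = 6
  y = 2 * t
  b = 4 * y
  c = t
  v = y
  d = y
  return c
After constant-fold (7 stmts):
  t = 6
  y = 2 * t
  b = 4 * y
  c = t
  v = y
  d = y
  return c
After copy-propagate (7 stmts):
  t = 6
  y = 2 * 6
  b = 4 * y
  c = 6
  v = y
  d = y
  return 6
After constant-fold (7 stmts):
  t = 6
  y = 12
  b = 4 * y
  c = 6
  v = y
  d = y
  return 6
After dead-code-elim (1 stmts):
  return 6
Evaluate:
  t = 6  =>  t = 6
  y = 2 * t  =>  y = 12
  b = 4 * y  =>  b = 48
  c = t  =>  c = 6
  v = y  =>  v = 12
  d = y  =>  d = 12
  return c = 6

Answer: 6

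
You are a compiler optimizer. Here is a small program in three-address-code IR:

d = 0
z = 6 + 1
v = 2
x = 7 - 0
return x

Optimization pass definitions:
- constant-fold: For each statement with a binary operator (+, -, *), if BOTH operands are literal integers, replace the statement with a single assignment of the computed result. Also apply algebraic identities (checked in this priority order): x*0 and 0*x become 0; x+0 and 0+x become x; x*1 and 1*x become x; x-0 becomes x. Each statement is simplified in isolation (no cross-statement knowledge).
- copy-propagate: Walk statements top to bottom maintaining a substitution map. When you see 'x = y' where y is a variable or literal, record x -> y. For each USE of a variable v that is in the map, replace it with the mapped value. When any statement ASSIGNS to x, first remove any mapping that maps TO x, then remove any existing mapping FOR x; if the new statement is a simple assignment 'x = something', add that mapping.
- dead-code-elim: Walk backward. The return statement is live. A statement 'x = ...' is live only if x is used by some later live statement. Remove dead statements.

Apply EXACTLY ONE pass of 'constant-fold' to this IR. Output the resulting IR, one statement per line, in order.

Answer: d = 0
z = 7
v = 2
x = 7
return x

Derivation:
Applying constant-fold statement-by-statement:
  [1] d = 0  (unchanged)
  [2] z = 6 + 1  -> z = 7
  [3] v = 2  (unchanged)
  [4] x = 7 - 0  -> x = 7
  [5] return x  (unchanged)
Result (5 stmts):
  d = 0
  z = 7
  v = 2
  x = 7
  return x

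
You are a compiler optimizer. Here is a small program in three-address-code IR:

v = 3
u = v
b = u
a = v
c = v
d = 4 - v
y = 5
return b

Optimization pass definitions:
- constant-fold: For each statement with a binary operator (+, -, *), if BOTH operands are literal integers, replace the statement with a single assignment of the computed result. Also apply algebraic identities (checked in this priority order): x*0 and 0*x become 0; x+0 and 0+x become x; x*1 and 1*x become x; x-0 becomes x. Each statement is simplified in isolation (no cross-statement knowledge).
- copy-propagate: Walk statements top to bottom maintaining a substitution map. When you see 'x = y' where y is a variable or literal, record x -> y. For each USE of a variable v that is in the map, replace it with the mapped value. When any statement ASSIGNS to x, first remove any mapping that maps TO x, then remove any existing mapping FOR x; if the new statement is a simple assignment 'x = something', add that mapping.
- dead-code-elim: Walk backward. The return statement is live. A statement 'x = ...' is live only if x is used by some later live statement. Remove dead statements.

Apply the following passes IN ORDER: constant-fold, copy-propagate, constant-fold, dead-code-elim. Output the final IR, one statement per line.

Initial IR:
  v = 3
  u = v
  b = u
  a = v
  c = v
  d = 4 - v
  y = 5
  return b
After constant-fold (8 stmts):
  v = 3
  u = v
  b = u
  a = v
  c = v
  d = 4 - v
  y = 5
  return b
After copy-propagate (8 stmts):
  v = 3
  u = 3
  b = 3
  a = 3
  c = 3
  d = 4 - 3
  y = 5
  return 3
After constant-fold (8 stmts):
  v = 3
  u = 3
  b = 3
  a = 3
  c = 3
  d = 1
  y = 5
  return 3
After dead-code-elim (1 stmts):
  return 3

Answer: return 3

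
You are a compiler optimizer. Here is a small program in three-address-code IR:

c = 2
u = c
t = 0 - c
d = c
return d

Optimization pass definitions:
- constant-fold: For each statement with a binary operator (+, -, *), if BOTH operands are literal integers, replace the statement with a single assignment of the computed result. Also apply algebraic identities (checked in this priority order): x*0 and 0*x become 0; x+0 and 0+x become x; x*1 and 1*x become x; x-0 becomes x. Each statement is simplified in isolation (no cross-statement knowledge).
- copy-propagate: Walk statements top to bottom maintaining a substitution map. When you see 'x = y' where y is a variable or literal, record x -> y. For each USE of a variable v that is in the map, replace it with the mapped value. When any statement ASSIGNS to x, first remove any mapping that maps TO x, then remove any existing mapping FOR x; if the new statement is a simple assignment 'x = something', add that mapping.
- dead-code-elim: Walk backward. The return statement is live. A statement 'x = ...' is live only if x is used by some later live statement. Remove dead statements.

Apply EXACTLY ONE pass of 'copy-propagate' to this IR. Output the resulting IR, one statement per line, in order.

Applying copy-propagate statement-by-statement:
  [1] c = 2  (unchanged)
  [2] u = c  -> u = 2
  [3] t = 0 - c  -> t = 0 - 2
  [4] d = c  -> d = 2
  [5] return d  -> return 2
Result (5 stmts):
  c = 2
  u = 2
  t = 0 - 2
  d = 2
  return 2

Answer: c = 2
u = 2
t = 0 - 2
d = 2
return 2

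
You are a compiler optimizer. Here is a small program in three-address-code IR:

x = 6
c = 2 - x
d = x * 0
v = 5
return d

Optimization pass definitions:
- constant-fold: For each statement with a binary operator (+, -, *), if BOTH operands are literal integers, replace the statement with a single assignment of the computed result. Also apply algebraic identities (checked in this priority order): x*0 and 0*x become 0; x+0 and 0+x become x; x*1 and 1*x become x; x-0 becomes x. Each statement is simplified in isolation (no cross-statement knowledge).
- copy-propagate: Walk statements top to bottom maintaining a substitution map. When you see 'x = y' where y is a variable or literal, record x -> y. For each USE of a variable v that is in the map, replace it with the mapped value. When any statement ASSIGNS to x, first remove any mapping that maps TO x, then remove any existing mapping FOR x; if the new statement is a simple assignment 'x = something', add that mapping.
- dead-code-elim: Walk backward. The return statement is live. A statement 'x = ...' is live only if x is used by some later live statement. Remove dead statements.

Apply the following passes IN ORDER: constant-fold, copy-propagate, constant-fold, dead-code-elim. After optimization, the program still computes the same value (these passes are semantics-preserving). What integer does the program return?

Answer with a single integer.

Initial IR:
  x = 6
  c = 2 - x
  d = x * 0
  v = 5
  return d
After constant-fold (5 stmts):
  x = 6
  c = 2 - x
  d = 0
  v = 5
  return d
After copy-propagate (5 stmts):
  x = 6
  c = 2 - 6
  d = 0
  v = 5
  return 0
After constant-fold (5 stmts):
  x = 6
  c = -4
  d = 0
  v = 5
  return 0
After dead-code-elim (1 stmts):
  return 0
Evaluate:
  x = 6  =>  x = 6
  c = 2 - x  =>  c = -4
  d = x * 0  =>  d = 0
  v = 5  =>  v = 5
  return d = 0

Answer: 0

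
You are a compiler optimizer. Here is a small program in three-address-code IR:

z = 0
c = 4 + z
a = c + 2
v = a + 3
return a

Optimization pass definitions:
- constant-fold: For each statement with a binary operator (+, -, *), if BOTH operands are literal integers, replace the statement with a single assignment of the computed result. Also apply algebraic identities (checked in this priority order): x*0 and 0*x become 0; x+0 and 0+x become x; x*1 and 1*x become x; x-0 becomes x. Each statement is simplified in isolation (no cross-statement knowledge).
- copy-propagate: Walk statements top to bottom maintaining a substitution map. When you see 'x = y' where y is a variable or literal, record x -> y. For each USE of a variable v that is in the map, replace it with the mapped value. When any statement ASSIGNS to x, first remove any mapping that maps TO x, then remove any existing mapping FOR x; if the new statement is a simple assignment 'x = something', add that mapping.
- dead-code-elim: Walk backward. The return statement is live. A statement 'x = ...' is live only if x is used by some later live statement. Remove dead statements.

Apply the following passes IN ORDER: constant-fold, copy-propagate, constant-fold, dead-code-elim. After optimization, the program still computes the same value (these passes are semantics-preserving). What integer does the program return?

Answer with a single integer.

Answer: 6

Derivation:
Initial IR:
  z = 0
  c = 4 + z
  a = c + 2
  v = a + 3
  return a
After constant-fold (5 stmts):
  z = 0
  c = 4 + z
  a = c + 2
  v = a + 3
  return a
After copy-propagate (5 stmts):
  z = 0
  c = 4 + 0
  a = c + 2
  v = a + 3
  return a
After constant-fold (5 stmts):
  z = 0
  c = 4
  a = c + 2
  v = a + 3
  return a
After dead-code-elim (3 stmts):
  c = 4
  a = c + 2
  return a
Evaluate:
  z = 0  =>  z = 0
  c = 4 + z  =>  c = 4
  a = c + 2  =>  a = 6
  v = a + 3  =>  v = 9
  return a = 6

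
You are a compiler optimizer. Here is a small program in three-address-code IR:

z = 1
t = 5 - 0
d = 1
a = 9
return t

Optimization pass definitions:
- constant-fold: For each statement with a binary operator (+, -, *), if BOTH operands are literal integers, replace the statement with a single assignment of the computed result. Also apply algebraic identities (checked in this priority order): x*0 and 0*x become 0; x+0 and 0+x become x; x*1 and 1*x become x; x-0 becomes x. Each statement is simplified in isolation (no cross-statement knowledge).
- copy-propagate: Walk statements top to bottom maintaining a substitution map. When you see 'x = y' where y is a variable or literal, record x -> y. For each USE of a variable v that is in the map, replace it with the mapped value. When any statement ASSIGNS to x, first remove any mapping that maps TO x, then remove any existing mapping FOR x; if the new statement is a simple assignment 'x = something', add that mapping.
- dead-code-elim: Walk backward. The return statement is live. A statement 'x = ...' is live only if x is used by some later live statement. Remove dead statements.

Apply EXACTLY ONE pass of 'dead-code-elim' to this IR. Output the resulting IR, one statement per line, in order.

Applying dead-code-elim statement-by-statement:
  [5] return t  -> KEEP (return); live=['t']
  [4] a = 9  -> DEAD (a not live)
  [3] d = 1  -> DEAD (d not live)
  [2] t = 5 - 0  -> KEEP; live=[]
  [1] z = 1  -> DEAD (z not live)
Result (2 stmts):
  t = 5 - 0
  return t

Answer: t = 5 - 0
return t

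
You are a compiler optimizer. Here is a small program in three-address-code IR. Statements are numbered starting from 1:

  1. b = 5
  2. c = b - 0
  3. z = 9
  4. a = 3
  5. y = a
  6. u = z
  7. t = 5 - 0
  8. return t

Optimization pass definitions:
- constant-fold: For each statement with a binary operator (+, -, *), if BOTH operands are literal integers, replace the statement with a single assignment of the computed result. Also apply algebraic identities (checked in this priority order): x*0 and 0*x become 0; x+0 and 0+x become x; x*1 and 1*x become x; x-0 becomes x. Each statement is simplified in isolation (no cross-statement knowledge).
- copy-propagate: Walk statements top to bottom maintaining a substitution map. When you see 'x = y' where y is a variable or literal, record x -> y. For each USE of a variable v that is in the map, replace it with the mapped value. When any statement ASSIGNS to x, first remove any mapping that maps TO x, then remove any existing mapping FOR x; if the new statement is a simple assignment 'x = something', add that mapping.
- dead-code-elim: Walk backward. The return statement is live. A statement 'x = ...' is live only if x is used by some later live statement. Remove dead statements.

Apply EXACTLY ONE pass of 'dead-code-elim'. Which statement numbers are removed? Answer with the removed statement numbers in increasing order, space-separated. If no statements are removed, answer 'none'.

Backward liveness scan:
Stmt 1 'b = 5': DEAD (b not in live set [])
Stmt 2 'c = b - 0': DEAD (c not in live set [])
Stmt 3 'z = 9': DEAD (z not in live set [])
Stmt 4 'a = 3': DEAD (a not in live set [])
Stmt 5 'y = a': DEAD (y not in live set [])
Stmt 6 'u = z': DEAD (u not in live set [])
Stmt 7 't = 5 - 0': KEEP (t is live); live-in = []
Stmt 8 'return t': KEEP (return); live-in = ['t']
Removed statement numbers: [1, 2, 3, 4, 5, 6]
Surviving IR:
  t = 5 - 0
  return t

Answer: 1 2 3 4 5 6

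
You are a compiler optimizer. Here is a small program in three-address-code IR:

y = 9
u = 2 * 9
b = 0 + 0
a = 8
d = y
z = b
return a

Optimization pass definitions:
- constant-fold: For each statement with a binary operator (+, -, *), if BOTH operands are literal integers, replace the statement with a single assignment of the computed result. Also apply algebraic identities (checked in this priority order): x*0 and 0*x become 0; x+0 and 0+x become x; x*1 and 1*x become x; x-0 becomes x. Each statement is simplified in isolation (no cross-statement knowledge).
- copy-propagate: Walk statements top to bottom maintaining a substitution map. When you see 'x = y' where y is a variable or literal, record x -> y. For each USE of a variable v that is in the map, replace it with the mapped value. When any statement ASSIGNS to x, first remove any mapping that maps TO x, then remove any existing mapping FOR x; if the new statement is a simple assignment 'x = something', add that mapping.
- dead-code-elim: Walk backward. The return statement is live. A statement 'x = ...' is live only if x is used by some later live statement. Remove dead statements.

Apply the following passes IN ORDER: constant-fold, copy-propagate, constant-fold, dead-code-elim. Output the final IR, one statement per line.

Initial IR:
  y = 9
  u = 2 * 9
  b = 0 + 0
  a = 8
  d = y
  z = b
  return a
After constant-fold (7 stmts):
  y = 9
  u = 18
  b = 0
  a = 8
  d = y
  z = b
  return a
After copy-propagate (7 stmts):
  y = 9
  u = 18
  b = 0
  a = 8
  d = 9
  z = 0
  return 8
After constant-fold (7 stmts):
  y = 9
  u = 18
  b = 0
  a = 8
  d = 9
  z = 0
  return 8
After dead-code-elim (1 stmts):
  return 8

Answer: return 8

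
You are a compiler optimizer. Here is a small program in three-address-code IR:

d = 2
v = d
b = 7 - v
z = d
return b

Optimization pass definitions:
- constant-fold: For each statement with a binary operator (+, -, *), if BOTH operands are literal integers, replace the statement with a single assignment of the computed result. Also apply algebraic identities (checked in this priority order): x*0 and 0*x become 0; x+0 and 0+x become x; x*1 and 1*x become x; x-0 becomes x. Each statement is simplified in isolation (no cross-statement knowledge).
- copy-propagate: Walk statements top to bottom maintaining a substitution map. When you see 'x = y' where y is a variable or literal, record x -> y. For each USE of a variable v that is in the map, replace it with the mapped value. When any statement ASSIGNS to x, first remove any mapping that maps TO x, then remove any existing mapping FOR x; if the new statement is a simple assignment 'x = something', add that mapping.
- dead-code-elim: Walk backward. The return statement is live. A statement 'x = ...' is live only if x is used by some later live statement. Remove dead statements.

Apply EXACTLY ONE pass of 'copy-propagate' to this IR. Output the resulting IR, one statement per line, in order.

Applying copy-propagate statement-by-statement:
  [1] d = 2  (unchanged)
  [2] v = d  -> v = 2
  [3] b = 7 - v  -> b = 7 - 2
  [4] z = d  -> z = 2
  [5] return b  (unchanged)
Result (5 stmts):
  d = 2
  v = 2
  b = 7 - 2
  z = 2
  return b

Answer: d = 2
v = 2
b = 7 - 2
z = 2
return b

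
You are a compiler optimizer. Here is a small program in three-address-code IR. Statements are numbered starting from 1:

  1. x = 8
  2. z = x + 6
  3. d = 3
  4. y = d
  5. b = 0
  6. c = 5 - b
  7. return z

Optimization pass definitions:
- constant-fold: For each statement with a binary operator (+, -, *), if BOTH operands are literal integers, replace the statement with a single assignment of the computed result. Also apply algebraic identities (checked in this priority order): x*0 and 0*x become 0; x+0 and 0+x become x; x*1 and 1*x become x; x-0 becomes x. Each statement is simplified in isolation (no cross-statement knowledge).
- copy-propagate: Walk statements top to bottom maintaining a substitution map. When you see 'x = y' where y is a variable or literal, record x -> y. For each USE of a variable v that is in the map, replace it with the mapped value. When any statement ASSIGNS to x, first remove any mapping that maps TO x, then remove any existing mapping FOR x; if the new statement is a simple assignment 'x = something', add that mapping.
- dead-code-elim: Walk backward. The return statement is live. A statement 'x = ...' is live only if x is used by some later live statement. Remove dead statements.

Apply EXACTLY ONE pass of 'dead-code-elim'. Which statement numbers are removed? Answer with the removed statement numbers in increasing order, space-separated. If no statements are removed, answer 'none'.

Backward liveness scan:
Stmt 1 'x = 8': KEEP (x is live); live-in = []
Stmt 2 'z = x + 6': KEEP (z is live); live-in = ['x']
Stmt 3 'd = 3': DEAD (d not in live set ['z'])
Stmt 4 'y = d': DEAD (y not in live set ['z'])
Stmt 5 'b = 0': DEAD (b not in live set ['z'])
Stmt 6 'c = 5 - b': DEAD (c not in live set ['z'])
Stmt 7 'return z': KEEP (return); live-in = ['z']
Removed statement numbers: [3, 4, 5, 6]
Surviving IR:
  x = 8
  z = x + 6
  return z

Answer: 3 4 5 6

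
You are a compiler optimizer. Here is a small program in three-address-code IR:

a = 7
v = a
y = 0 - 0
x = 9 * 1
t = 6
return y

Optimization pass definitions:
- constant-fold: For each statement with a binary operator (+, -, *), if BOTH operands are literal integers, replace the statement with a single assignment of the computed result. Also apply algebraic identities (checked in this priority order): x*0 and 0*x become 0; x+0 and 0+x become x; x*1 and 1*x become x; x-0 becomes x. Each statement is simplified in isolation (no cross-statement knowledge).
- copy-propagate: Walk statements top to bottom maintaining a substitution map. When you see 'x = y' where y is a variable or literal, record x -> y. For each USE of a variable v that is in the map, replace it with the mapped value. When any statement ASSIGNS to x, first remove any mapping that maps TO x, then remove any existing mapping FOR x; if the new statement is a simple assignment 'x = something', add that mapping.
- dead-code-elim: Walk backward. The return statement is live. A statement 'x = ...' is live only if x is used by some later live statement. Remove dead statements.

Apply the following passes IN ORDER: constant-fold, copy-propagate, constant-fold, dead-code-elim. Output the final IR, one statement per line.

Initial IR:
  a = 7
  v = a
  y = 0 - 0
  x = 9 * 1
  t = 6
  return y
After constant-fold (6 stmts):
  a = 7
  v = a
  y = 0
  x = 9
  t = 6
  return y
After copy-propagate (6 stmts):
  a = 7
  v = 7
  y = 0
  x = 9
  t = 6
  return 0
After constant-fold (6 stmts):
  a = 7
  v = 7
  y = 0
  x = 9
  t = 6
  return 0
After dead-code-elim (1 stmts):
  return 0

Answer: return 0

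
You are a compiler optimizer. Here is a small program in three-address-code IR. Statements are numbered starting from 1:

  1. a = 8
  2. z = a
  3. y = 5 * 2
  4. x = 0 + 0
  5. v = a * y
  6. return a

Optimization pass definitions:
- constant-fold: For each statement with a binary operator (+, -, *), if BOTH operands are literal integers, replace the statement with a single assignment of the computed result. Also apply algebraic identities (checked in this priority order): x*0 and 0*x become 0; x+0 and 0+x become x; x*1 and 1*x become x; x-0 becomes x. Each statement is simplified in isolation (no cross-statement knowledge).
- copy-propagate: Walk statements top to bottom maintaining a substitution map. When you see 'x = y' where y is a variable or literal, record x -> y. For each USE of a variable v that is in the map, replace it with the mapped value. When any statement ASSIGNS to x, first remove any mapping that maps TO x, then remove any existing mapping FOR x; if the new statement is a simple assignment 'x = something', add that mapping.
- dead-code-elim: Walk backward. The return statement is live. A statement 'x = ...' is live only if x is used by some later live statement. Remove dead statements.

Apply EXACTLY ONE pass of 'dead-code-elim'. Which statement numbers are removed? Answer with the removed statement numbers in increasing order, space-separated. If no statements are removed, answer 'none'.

Answer: 2 3 4 5

Derivation:
Backward liveness scan:
Stmt 1 'a = 8': KEEP (a is live); live-in = []
Stmt 2 'z = a': DEAD (z not in live set ['a'])
Stmt 3 'y = 5 * 2': DEAD (y not in live set ['a'])
Stmt 4 'x = 0 + 0': DEAD (x not in live set ['a'])
Stmt 5 'v = a * y': DEAD (v not in live set ['a'])
Stmt 6 'return a': KEEP (return); live-in = ['a']
Removed statement numbers: [2, 3, 4, 5]
Surviving IR:
  a = 8
  return a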